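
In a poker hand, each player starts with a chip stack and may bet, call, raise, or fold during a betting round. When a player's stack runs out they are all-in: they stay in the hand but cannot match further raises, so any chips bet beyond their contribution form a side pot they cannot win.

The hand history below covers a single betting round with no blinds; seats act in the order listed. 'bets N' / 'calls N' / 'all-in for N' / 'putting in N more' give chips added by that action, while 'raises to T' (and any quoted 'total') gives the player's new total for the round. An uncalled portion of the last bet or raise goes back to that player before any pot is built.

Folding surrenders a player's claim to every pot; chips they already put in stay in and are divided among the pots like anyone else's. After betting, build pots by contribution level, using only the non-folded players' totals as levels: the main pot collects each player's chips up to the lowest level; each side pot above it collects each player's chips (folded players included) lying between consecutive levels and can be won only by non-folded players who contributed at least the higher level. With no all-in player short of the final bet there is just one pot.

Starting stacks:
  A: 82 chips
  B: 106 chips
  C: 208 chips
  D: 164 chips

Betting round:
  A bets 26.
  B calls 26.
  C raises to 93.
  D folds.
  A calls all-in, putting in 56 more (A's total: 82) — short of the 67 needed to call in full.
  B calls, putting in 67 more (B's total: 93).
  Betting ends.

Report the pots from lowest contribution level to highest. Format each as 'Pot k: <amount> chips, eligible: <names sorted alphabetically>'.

Contributions: A=82, B=93, C=93
Folded: D
Pot levels (distinct totals of non-folded players): 82, 93
Layer 1-82: 82 each from A, B, C = 82*3 = 246 chips; eligible A, B, C
Layer 83-93: 11 each from B, C = 11*2 = 22 chips; eligible B, C

Pot 1: 246 chips, eligible: A, B, C
Pot 2: 22 chips, eligible: B, C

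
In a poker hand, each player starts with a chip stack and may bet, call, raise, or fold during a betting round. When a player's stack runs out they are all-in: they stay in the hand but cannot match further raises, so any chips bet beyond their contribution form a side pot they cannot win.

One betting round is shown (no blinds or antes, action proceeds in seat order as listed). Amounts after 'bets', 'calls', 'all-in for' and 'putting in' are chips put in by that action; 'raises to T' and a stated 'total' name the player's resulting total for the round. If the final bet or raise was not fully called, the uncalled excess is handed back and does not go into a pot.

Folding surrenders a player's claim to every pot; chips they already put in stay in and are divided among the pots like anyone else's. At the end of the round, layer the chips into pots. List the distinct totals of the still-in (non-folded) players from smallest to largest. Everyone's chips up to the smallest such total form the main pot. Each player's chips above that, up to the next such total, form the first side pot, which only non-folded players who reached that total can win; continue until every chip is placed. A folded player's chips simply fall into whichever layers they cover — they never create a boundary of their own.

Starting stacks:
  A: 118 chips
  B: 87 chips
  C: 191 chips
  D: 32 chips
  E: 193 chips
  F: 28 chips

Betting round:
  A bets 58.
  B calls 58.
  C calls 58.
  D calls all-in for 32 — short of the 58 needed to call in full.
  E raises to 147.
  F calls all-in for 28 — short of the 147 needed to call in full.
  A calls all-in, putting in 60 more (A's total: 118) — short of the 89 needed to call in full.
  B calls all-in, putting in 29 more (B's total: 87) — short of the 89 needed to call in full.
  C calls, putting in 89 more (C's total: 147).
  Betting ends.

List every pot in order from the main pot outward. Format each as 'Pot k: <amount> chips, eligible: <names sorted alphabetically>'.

Contributions: A=118, B=87, C=147, D=32, E=147, F=28
Pot levels (distinct totals of non-folded players): 28, 32, 87, 118, 147
Layer 1-28: 28 each from A, B, C, D, E, F = 28*6 = 168 chips; eligible A, B, C, D, E, F
Layer 29-32: 4 each from A, B, C, D, E = 4*5 = 20 chips; eligible A, B, C, D, E
Layer 33-87: 55 each from A, B, C, E = 55*4 = 220 chips; eligible A, B, C, E
Layer 88-118: 31 each from A, C, E = 31*3 = 93 chips; eligible A, C, E
Layer 119-147: 29 each from C, E = 29*2 = 58 chips; eligible C, E

Pot 1: 168 chips, eligible: A, B, C, D, E, F
Pot 2: 20 chips, eligible: A, B, C, D, E
Pot 3: 220 chips, eligible: A, B, C, E
Pot 4: 93 chips, eligible: A, C, E
Pot 5: 58 chips, eligible: C, E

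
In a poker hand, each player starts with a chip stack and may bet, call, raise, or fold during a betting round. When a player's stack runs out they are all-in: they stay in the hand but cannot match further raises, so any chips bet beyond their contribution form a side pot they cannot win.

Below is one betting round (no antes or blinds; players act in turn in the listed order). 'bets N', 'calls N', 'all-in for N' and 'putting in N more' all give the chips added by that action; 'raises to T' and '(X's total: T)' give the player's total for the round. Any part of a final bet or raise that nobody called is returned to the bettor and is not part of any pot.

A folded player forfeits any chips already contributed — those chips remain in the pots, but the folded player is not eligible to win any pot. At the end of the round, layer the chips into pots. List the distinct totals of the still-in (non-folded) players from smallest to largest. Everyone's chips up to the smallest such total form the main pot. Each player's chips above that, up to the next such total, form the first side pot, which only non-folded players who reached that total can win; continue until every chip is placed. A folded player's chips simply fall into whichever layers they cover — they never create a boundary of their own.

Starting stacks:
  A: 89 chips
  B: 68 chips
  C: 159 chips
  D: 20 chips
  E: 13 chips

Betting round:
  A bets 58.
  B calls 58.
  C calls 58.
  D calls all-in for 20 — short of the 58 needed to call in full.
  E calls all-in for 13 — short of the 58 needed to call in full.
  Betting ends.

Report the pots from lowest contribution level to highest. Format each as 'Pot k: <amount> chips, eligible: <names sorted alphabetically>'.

Contributions: A=58, B=58, C=58, D=20, E=13
Pot levels (distinct totals of non-folded players): 13, 20, 58
Layer 1-13: 13 each from A, B, C, D, E = 13*5 = 65 chips; eligible A, B, C, D, E
Layer 14-20: 7 each from A, B, C, D = 7*4 = 28 chips; eligible A, B, C, D
Layer 21-58: 38 each from A, B, C = 38*3 = 114 chips; eligible A, B, C

Pot 1: 65 chips, eligible: A, B, C, D, E
Pot 2: 28 chips, eligible: A, B, C, D
Pot 3: 114 chips, eligible: A, B, C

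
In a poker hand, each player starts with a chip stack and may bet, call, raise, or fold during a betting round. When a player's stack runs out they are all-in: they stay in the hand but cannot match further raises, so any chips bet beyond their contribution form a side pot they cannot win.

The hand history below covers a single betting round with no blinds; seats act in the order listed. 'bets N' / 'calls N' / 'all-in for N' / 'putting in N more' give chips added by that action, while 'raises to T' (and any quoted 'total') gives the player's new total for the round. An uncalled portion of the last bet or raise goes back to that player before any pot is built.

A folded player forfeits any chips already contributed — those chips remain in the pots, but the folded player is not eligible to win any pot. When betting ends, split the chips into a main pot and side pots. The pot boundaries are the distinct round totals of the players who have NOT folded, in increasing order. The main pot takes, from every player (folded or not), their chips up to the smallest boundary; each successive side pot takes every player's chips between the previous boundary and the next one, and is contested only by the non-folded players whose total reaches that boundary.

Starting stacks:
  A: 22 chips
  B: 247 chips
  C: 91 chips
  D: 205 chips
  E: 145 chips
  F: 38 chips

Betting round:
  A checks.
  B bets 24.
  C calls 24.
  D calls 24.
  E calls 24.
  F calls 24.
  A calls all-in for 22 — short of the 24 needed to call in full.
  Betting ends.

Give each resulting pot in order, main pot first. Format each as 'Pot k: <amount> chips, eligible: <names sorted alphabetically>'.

Contributions: A=22, B=24, C=24, D=24, E=24, F=24
Pot levels (distinct totals of non-folded players): 22, 24
Layer 1-22: 22 each from A, B, C, D, E, F = 22*6 = 132 chips; eligible A, B, C, D, E, F
Layer 23-24: 2 each from B, C, D, E, F = 2*5 = 10 chips; eligible B, C, D, E, F

Pot 1: 132 chips, eligible: A, B, C, D, E, F
Pot 2: 10 chips, eligible: B, C, D, E, F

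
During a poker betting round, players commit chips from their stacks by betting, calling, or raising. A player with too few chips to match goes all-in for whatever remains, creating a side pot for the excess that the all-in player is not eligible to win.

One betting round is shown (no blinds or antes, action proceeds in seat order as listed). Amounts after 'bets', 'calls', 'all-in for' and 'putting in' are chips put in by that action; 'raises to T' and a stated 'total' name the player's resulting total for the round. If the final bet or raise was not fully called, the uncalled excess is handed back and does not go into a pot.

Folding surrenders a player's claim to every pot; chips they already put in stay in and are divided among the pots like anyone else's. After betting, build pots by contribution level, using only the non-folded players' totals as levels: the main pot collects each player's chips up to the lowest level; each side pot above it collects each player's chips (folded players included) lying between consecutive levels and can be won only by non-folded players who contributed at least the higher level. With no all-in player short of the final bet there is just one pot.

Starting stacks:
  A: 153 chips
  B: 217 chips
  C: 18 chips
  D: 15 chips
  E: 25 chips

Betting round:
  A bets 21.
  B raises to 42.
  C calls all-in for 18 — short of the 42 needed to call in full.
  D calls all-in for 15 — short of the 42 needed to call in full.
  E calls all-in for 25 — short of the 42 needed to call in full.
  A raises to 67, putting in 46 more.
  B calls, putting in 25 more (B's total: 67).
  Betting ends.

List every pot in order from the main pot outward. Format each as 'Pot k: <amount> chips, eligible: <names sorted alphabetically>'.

Contributions: A=67, B=67, C=18, D=15, E=25
Pot levels (distinct totals of non-folded players): 15, 18, 25, 67
Layer 1-15: 15 each from A, B, C, D, E = 15*5 = 75 chips; eligible A, B, C, D, E
Layer 16-18: 3 each from A, B, C, E = 3*4 = 12 chips; eligible A, B, C, E
Layer 19-25: 7 each from A, B, E = 7*3 = 21 chips; eligible A, B, E
Layer 26-67: 42 each from A, B = 42*2 = 84 chips; eligible A, B

Pot 1: 75 chips, eligible: A, B, C, D, E
Pot 2: 12 chips, eligible: A, B, C, E
Pot 3: 21 chips, eligible: A, B, E
Pot 4: 84 chips, eligible: A, B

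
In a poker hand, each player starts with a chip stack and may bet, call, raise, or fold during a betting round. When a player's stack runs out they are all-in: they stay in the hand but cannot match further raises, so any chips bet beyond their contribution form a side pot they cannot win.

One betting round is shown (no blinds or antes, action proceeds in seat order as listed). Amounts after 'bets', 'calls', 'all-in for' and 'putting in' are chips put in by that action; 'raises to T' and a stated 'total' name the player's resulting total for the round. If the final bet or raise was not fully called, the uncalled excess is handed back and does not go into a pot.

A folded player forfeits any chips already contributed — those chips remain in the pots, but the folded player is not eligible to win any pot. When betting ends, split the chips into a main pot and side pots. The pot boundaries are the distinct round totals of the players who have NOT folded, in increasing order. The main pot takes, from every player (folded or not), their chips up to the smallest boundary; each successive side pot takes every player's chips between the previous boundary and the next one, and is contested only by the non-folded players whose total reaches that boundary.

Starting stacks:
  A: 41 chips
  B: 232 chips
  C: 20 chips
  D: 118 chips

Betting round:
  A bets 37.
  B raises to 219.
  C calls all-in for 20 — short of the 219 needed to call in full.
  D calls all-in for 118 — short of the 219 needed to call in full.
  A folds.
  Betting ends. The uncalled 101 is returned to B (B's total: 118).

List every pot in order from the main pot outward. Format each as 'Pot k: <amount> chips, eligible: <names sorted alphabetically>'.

Pot 1: 80 chips, eligible: B, C, D
Pot 2: 213 chips, eligible: B, D

Derivation:
Contributions (after 101 returned to B): A=37, B=118, C=20, D=118
Folded: A
Pot levels (distinct totals of non-folded players): 20, 118
Layer 1-20: 20 each from A, B, C, D = 20*4 = 80 chips; eligible B, C, D
Layer 21-118: A 17 + B 98 + D 98 = 213 chips; eligible B, D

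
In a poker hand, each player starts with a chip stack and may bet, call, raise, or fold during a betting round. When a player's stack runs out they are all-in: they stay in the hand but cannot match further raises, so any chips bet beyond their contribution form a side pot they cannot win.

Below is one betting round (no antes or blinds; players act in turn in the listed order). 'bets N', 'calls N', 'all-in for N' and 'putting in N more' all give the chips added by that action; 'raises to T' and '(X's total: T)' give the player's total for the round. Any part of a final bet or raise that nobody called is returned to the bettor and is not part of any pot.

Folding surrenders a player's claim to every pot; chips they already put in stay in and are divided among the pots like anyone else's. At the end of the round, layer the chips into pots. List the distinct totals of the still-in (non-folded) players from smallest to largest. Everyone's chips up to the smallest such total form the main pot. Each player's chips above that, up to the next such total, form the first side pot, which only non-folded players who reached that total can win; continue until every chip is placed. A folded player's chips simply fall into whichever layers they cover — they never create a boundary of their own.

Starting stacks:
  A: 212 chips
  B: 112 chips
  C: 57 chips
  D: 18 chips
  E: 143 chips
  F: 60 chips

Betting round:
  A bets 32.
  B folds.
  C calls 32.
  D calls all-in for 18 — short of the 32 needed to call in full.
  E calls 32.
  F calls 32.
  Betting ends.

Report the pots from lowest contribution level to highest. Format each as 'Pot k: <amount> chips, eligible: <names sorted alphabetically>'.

Contributions: A=32, C=32, D=18, E=32, F=32
Folded: B
Pot levels (distinct totals of non-folded players): 18, 32
Layer 1-18: 18 each from A, C, D, E, F = 18*5 = 90 chips; eligible A, C, D, E, F
Layer 19-32: 14 each from A, C, E, F = 14*4 = 56 chips; eligible A, C, E, F

Pot 1: 90 chips, eligible: A, C, D, E, F
Pot 2: 56 chips, eligible: A, C, E, F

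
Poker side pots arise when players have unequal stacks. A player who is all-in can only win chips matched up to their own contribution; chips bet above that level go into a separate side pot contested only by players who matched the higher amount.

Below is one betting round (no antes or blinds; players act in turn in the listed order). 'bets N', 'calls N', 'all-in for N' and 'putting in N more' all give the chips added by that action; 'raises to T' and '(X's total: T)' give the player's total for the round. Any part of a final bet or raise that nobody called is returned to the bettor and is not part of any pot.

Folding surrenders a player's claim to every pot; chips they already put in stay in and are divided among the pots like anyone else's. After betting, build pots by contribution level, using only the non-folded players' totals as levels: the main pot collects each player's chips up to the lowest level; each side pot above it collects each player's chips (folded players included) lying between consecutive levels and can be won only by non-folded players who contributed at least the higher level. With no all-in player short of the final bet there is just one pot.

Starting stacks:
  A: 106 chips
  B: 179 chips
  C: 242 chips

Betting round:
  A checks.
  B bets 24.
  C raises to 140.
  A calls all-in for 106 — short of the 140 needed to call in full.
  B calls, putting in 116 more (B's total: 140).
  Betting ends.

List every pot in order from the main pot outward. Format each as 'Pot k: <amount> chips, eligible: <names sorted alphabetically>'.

Pot 1: 318 chips, eligible: A, B, C
Pot 2: 68 chips, eligible: B, C

Derivation:
Contributions: A=106, B=140, C=140
Pot levels (distinct totals of non-folded players): 106, 140
Layer 1-106: 106 each from A, B, C = 106*3 = 318 chips; eligible A, B, C
Layer 107-140: 34 each from B, C = 34*2 = 68 chips; eligible B, C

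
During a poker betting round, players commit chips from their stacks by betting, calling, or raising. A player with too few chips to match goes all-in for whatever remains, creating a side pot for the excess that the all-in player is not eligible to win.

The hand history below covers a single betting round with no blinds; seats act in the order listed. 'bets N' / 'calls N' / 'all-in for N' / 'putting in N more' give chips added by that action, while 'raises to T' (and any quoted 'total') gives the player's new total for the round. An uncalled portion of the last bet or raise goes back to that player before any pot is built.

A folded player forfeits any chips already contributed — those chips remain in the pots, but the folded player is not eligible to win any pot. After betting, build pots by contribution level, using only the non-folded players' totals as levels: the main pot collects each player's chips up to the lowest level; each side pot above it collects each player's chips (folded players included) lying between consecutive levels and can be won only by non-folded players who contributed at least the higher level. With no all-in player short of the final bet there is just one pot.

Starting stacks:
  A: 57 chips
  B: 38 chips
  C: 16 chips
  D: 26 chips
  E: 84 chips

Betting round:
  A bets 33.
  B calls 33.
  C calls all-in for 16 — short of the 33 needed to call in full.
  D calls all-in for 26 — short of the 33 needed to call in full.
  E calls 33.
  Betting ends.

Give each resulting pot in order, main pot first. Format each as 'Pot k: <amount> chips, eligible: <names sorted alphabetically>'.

Pot 1: 80 chips, eligible: A, B, C, D, E
Pot 2: 40 chips, eligible: A, B, D, E
Pot 3: 21 chips, eligible: A, B, E

Derivation:
Contributions: A=33, B=33, C=16, D=26, E=33
Pot levels (distinct totals of non-folded players): 16, 26, 33
Layer 1-16: 16 each from A, B, C, D, E = 16*5 = 80 chips; eligible A, B, C, D, E
Layer 17-26: 10 each from A, B, D, E = 10*4 = 40 chips; eligible A, B, D, E
Layer 27-33: 7 each from A, B, E = 7*3 = 21 chips; eligible A, B, E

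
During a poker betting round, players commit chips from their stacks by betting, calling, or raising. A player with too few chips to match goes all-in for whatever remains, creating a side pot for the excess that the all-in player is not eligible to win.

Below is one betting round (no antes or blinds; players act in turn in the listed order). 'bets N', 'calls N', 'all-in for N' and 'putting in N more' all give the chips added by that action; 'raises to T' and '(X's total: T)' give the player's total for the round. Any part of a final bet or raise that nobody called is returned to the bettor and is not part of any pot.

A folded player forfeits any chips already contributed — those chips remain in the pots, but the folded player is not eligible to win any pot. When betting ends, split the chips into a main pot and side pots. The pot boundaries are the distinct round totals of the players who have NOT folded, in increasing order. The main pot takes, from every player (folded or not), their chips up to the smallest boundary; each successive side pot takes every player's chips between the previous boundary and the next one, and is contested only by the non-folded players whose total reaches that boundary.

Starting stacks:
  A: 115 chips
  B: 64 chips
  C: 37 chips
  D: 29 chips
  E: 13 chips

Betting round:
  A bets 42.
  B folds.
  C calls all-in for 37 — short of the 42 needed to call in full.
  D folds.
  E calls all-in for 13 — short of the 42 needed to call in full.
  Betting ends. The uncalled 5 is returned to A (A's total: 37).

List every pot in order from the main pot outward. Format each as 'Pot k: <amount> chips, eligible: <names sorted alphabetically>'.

Contributions (after 5 returned to A): A=37, C=37, E=13
Folded: B, D
Pot levels (distinct totals of non-folded players): 13, 37
Layer 1-13: 13 each from A, C, E = 13*3 = 39 chips; eligible A, C, E
Layer 14-37: 24 each from A, C = 24*2 = 48 chips; eligible A, C

Pot 1: 39 chips, eligible: A, C, E
Pot 2: 48 chips, eligible: A, C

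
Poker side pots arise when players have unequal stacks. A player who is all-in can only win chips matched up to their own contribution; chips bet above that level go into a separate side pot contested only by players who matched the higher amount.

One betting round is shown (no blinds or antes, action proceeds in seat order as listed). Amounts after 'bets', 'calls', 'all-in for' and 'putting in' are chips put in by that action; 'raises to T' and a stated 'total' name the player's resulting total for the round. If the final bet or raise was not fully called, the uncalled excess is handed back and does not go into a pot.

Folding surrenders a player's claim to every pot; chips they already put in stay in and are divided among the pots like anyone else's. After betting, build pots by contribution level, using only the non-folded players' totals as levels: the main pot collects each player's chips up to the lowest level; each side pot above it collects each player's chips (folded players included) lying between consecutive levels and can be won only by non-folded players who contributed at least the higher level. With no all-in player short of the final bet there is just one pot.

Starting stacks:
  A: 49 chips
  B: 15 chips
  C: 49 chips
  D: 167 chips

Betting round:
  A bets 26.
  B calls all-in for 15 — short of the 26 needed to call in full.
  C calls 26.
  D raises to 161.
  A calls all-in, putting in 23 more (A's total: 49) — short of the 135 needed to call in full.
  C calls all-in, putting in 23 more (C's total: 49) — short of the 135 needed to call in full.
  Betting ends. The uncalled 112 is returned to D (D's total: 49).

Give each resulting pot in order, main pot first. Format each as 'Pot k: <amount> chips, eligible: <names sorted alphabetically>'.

Pot 1: 60 chips, eligible: A, B, C, D
Pot 2: 102 chips, eligible: A, C, D

Derivation:
Contributions (after 112 returned to D): A=49, B=15, C=49, D=49
Pot levels (distinct totals of non-folded players): 15, 49
Layer 1-15: 15 each from A, B, C, D = 15*4 = 60 chips; eligible A, B, C, D
Layer 16-49: 34 each from A, C, D = 34*3 = 102 chips; eligible A, C, D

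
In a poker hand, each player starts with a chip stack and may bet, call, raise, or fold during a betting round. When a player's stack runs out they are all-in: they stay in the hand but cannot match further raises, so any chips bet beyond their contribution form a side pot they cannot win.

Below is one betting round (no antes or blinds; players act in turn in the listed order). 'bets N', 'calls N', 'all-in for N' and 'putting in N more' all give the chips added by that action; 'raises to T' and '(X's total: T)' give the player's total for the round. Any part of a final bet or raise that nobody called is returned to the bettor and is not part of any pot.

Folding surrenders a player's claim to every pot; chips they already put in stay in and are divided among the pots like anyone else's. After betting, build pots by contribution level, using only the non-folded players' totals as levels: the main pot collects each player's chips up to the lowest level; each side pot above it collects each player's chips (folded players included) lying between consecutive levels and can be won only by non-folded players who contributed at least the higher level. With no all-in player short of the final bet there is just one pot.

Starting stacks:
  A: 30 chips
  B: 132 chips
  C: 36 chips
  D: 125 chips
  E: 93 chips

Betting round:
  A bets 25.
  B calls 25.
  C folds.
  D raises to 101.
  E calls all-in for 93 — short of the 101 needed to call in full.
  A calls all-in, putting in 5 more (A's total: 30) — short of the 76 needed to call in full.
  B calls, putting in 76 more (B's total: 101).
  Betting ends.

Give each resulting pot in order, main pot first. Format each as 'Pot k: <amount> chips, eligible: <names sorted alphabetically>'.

Contributions: A=30, B=101, D=101, E=93
Folded: C
Pot levels (distinct totals of non-folded players): 30, 93, 101
Layer 1-30: 30 each from A, B, D, E = 30*4 = 120 chips; eligible A, B, D, E
Layer 31-93: 63 each from B, D, E = 63*3 = 189 chips; eligible B, D, E
Layer 94-101: 8 each from B, D = 8*2 = 16 chips; eligible B, D

Pot 1: 120 chips, eligible: A, B, D, E
Pot 2: 189 chips, eligible: B, D, E
Pot 3: 16 chips, eligible: B, D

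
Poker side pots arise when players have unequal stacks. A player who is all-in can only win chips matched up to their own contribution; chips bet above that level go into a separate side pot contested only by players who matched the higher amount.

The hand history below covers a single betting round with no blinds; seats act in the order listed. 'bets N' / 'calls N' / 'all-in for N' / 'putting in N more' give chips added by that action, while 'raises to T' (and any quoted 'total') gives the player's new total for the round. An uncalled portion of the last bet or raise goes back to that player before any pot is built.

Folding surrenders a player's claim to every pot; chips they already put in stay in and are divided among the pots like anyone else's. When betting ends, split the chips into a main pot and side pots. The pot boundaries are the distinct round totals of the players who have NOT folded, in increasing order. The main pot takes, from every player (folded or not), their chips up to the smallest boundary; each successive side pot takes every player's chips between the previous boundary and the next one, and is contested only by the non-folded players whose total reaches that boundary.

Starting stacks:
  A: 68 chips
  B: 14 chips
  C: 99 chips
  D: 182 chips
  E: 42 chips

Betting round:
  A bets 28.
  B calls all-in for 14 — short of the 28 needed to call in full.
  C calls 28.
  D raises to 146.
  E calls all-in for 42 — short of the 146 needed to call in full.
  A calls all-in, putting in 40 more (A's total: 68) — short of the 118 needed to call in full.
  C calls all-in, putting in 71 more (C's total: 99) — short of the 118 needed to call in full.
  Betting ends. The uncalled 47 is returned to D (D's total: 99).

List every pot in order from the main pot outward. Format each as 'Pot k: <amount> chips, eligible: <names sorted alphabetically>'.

Contributions (after 47 returned to D): A=68, B=14, C=99, D=99, E=42
Pot levels (distinct totals of non-folded players): 14, 42, 68, 99
Layer 1-14: 14 each from A, B, C, D, E = 14*5 = 70 chips; eligible A, B, C, D, E
Layer 15-42: 28 each from A, C, D, E = 28*4 = 112 chips; eligible A, C, D, E
Layer 43-68: 26 each from A, C, D = 26*3 = 78 chips; eligible A, C, D
Layer 69-99: 31 each from C, D = 31*2 = 62 chips; eligible C, D

Pot 1: 70 chips, eligible: A, B, C, D, E
Pot 2: 112 chips, eligible: A, C, D, E
Pot 3: 78 chips, eligible: A, C, D
Pot 4: 62 chips, eligible: C, D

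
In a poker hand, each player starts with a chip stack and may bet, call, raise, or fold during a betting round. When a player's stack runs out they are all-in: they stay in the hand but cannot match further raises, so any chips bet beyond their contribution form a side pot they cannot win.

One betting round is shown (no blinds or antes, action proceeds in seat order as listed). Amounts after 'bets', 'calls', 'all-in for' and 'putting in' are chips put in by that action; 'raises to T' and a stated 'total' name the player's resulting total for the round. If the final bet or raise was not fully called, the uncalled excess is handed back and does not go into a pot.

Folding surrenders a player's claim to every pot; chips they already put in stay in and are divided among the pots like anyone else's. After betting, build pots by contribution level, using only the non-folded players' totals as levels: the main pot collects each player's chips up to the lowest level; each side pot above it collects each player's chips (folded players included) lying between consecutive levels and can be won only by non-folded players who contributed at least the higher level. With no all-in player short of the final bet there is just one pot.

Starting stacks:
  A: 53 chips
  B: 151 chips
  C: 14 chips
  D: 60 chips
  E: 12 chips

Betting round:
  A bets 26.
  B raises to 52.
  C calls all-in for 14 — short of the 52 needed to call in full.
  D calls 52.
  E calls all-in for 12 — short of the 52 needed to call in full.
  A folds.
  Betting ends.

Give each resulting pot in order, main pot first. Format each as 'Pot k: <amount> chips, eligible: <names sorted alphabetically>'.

Contributions: A=26, B=52, C=14, D=52, E=12
Folded: A
Pot levels (distinct totals of non-folded players): 12, 14, 52
Layer 1-12: 12 each from A, B, C, D, E = 12*5 = 60 chips; eligible B, C, D, E
Layer 13-14: 2 each from A, B, C, D = 2*4 = 8 chips; eligible B, C, D
Layer 15-52: A 12 + B 38 + D 38 = 88 chips; eligible B, D

Pot 1: 60 chips, eligible: B, C, D, E
Pot 2: 8 chips, eligible: B, C, D
Pot 3: 88 chips, eligible: B, D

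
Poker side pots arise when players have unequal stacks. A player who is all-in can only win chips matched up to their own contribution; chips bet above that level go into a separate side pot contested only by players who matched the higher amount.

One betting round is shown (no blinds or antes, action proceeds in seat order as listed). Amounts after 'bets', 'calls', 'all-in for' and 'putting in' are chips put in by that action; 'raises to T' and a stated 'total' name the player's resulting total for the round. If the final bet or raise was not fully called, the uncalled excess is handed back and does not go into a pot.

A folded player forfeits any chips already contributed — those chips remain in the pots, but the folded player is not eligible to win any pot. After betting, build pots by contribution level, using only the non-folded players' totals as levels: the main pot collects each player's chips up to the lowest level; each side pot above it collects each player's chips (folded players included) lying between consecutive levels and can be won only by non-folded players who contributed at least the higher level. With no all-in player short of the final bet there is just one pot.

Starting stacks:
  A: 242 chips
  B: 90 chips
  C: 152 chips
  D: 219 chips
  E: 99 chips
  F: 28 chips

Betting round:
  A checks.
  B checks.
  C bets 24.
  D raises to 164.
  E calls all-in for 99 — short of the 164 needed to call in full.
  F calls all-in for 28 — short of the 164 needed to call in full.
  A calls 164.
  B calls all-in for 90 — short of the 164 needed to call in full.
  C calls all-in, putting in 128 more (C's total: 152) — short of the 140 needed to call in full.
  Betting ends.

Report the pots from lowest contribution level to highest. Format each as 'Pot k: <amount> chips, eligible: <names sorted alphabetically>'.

Contributions: A=164, B=90, C=152, D=164, E=99, F=28
Pot levels (distinct totals of non-folded players): 28, 90, 99, 152, 164
Layer 1-28: 28 each from A, B, C, D, E, F = 28*6 = 168 chips; eligible A, B, C, D, E, F
Layer 29-90: 62 each from A, B, C, D, E = 62*5 = 310 chips; eligible A, B, C, D, E
Layer 91-99: 9 each from A, C, D, E = 9*4 = 36 chips; eligible A, C, D, E
Layer 100-152: 53 each from A, C, D = 53*3 = 159 chips; eligible A, C, D
Layer 153-164: 12 each from A, D = 12*2 = 24 chips; eligible A, D

Pot 1: 168 chips, eligible: A, B, C, D, E, F
Pot 2: 310 chips, eligible: A, B, C, D, E
Pot 3: 36 chips, eligible: A, C, D, E
Pot 4: 159 chips, eligible: A, C, D
Pot 5: 24 chips, eligible: A, D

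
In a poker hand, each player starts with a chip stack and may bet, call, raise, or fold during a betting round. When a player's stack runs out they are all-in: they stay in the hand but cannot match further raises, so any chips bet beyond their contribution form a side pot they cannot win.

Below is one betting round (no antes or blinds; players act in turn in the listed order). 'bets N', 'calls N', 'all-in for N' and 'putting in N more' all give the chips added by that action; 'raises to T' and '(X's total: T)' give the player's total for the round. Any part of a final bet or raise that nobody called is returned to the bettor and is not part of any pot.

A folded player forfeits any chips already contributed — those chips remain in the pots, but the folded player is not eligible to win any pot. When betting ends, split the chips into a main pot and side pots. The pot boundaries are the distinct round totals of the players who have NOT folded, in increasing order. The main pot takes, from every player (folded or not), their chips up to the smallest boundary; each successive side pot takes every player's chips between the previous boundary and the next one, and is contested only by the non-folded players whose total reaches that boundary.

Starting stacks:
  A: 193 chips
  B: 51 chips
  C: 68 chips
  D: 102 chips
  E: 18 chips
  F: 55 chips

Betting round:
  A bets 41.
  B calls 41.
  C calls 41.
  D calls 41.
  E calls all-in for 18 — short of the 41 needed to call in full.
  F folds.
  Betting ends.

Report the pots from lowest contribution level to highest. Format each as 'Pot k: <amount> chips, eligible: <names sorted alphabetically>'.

Pot 1: 90 chips, eligible: A, B, C, D, E
Pot 2: 92 chips, eligible: A, B, C, D

Derivation:
Contributions: A=41, B=41, C=41, D=41, E=18
Folded: F
Pot levels (distinct totals of non-folded players): 18, 41
Layer 1-18: 18 each from A, B, C, D, E = 18*5 = 90 chips; eligible A, B, C, D, E
Layer 19-41: 23 each from A, B, C, D = 23*4 = 92 chips; eligible A, B, C, D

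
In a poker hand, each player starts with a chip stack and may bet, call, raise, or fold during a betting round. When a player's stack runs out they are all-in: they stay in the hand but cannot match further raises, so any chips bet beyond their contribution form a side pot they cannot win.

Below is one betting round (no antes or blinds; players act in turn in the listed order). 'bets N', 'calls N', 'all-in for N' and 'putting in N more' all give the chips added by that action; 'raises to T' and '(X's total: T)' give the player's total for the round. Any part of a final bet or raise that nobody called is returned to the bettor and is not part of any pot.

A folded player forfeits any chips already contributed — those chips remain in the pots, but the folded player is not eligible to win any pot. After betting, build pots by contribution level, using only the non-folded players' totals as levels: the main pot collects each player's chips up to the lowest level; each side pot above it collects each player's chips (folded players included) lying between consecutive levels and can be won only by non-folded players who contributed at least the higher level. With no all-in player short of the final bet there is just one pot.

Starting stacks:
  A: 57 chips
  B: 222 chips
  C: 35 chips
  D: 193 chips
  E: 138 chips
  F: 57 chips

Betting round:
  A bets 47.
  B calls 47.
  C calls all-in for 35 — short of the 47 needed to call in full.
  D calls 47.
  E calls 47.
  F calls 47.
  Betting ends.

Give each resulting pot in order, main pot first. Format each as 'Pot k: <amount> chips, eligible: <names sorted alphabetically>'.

Contributions: A=47, B=47, C=35, D=47, E=47, F=47
Pot levels (distinct totals of non-folded players): 35, 47
Layer 1-35: 35 each from A, B, C, D, E, F = 35*6 = 210 chips; eligible A, B, C, D, E, F
Layer 36-47: 12 each from A, B, D, E, F = 12*5 = 60 chips; eligible A, B, D, E, F

Pot 1: 210 chips, eligible: A, B, C, D, E, F
Pot 2: 60 chips, eligible: A, B, D, E, F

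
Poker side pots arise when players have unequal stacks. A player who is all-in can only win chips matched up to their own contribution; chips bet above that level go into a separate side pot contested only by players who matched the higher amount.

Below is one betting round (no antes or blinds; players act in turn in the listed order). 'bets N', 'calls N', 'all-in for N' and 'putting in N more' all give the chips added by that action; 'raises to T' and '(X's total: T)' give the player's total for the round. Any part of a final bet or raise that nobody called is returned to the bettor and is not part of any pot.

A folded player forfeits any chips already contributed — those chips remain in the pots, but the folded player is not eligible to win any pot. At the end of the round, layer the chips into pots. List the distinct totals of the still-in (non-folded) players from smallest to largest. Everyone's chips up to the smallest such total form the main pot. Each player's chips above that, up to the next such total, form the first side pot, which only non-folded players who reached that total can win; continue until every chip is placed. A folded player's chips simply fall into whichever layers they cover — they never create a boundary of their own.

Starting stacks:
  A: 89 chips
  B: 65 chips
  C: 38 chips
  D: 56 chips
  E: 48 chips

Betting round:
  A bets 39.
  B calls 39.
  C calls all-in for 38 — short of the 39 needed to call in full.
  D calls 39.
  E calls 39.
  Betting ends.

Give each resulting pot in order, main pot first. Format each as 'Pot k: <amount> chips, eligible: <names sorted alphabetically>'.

Contributions: A=39, B=39, C=38, D=39, E=39
Pot levels (distinct totals of non-folded players): 38, 39
Layer 1-38: 38 each from A, B, C, D, E = 38*5 = 190 chips; eligible A, B, C, D, E
Layer 39-39: 1 each from A, B, D, E = 1*4 = 4 chips; eligible A, B, D, E

Pot 1: 190 chips, eligible: A, B, C, D, E
Pot 2: 4 chips, eligible: A, B, D, E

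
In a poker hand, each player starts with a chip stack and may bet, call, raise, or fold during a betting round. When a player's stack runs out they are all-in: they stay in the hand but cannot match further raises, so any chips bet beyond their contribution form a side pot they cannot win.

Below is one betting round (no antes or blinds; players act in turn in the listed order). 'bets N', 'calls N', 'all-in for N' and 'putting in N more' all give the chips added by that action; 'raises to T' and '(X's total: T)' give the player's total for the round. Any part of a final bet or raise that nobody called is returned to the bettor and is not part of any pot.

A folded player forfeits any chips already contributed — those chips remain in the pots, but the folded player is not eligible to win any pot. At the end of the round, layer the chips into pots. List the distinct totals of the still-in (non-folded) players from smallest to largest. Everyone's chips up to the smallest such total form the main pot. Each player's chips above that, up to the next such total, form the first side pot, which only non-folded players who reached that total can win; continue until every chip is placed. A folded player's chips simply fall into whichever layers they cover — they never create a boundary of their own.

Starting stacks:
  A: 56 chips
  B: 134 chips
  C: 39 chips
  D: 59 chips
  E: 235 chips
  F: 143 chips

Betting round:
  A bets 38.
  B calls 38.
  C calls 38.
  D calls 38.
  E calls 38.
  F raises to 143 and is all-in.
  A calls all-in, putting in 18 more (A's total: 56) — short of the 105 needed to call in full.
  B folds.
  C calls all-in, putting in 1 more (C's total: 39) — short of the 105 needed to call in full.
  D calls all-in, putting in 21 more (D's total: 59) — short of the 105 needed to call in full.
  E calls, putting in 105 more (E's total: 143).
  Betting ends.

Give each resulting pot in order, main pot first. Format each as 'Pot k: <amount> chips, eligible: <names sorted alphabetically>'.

Contributions: A=56, B=38, C=39, D=59, E=143, F=143
Folded: B
Pot levels (distinct totals of non-folded players): 39, 56, 59, 143
Layer 1-39: A 39 + B 38 + C 39 + D 39 + E 39 + F 39 = 233 chips; eligible A, C, D, E, F
Layer 40-56: 17 each from A, D, E, F = 17*4 = 68 chips; eligible A, D, E, F
Layer 57-59: 3 each from D, E, F = 3*3 = 9 chips; eligible D, E, F
Layer 60-143: 84 each from E, F = 84*2 = 168 chips; eligible E, F

Pot 1: 233 chips, eligible: A, C, D, E, F
Pot 2: 68 chips, eligible: A, D, E, F
Pot 3: 9 chips, eligible: D, E, F
Pot 4: 168 chips, eligible: E, F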